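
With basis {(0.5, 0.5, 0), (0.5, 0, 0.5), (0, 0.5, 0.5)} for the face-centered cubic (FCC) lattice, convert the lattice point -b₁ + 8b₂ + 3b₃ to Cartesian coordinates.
(3.5, 1, 5.5)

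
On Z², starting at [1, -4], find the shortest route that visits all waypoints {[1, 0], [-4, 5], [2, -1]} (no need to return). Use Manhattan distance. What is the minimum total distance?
16
(one optimal route: (1, -4) → (2, -1) → (1, 0) → (-4, 5))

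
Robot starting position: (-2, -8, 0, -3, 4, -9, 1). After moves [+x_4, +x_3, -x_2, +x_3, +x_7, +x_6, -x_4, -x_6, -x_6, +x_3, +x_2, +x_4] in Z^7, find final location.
(-2, -8, 3, -2, 4, -10, 2)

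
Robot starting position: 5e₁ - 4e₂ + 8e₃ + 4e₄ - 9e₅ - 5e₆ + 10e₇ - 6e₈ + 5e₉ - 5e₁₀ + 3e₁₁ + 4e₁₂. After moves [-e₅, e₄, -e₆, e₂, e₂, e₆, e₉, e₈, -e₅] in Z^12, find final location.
(5, -2, 8, 5, -11, -5, 10, -5, 6, -5, 3, 4)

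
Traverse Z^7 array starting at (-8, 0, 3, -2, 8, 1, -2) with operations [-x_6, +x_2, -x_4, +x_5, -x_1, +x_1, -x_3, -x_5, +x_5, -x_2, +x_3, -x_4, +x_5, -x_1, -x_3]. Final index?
(-9, 0, 2, -4, 10, 0, -2)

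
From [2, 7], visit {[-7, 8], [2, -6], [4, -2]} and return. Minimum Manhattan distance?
50
(one optimal route: (2, 7) → (-7, 8) → (2, -6) → (4, -2) → (2, 7))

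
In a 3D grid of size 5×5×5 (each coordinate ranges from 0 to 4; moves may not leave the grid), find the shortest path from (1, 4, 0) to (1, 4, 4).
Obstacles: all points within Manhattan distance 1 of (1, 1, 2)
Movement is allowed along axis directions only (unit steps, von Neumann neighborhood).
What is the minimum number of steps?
4
(one shortest path: (1, 4, 0) → (1, 4, 1) → (1, 4, 2) → (1, 4, 3) → (1, 4, 4))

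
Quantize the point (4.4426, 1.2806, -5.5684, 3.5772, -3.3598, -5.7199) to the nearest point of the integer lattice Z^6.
(4, 1, -6, 4, -3, -6)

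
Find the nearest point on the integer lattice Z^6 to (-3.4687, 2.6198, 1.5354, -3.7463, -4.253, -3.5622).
(-3, 3, 2, -4, -4, -4)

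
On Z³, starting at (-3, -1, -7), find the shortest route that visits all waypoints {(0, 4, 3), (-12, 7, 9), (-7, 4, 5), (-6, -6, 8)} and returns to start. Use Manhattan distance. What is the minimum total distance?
82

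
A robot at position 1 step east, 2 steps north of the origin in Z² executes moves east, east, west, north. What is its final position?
(2, 3)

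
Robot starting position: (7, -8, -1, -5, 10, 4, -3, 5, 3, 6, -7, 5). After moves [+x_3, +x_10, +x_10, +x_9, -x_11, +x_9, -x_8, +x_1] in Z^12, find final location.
(8, -8, 0, -5, 10, 4, -3, 4, 5, 8, -8, 5)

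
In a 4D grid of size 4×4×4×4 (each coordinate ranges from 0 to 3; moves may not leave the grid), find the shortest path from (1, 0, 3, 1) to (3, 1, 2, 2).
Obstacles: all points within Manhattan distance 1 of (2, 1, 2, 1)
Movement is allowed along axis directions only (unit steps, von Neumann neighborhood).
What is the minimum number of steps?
5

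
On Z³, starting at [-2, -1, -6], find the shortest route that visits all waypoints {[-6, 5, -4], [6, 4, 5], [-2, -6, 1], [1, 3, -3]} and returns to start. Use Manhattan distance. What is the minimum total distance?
70
(one optimal route: (-2, -1, -6) → (-6, 5, -4) → (1, 3, -3) → (6, 4, 5) → (-2, -6, 1) → (-2, -1, -6))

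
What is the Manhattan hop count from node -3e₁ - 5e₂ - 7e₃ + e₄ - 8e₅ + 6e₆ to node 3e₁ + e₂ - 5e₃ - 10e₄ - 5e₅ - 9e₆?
43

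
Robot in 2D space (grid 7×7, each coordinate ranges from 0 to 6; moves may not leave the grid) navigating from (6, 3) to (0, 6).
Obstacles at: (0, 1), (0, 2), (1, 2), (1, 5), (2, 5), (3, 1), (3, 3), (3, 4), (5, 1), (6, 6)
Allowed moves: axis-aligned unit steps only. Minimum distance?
9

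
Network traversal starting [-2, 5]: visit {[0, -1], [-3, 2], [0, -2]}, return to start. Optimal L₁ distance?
20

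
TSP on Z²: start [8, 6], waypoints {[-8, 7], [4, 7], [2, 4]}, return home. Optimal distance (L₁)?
38
(one optimal route: (8, 6) → (4, 7) → (-8, 7) → (2, 4) → (8, 6))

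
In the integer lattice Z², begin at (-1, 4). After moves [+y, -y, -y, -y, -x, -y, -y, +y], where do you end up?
(-2, 1)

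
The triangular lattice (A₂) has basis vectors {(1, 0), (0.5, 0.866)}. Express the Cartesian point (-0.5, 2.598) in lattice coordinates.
-2b₁ + 3b₂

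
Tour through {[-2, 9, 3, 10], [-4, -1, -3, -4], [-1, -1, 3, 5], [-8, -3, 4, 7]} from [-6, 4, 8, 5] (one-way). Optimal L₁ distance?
71
(one optimal route: (-6, 4, 8, 5) → (-2, 9, 3, 10) → (-1, -1, 3, 5) → (-8, -3, 4, 7) → (-4, -1, -3, -4))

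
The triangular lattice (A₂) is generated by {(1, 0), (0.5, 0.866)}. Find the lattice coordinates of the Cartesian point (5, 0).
5b₁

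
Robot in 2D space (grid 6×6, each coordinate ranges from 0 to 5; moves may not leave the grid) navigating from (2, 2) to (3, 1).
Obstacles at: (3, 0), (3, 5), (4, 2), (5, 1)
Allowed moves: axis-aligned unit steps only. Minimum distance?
2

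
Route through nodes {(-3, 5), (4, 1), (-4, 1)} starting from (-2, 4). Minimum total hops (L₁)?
15
(one optimal route: (-2, 4) → (-3, 5) → (-4, 1) → (4, 1))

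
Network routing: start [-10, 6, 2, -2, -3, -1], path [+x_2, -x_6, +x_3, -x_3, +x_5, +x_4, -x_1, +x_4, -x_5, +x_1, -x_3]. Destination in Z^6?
(-10, 7, 1, 0, -3, -2)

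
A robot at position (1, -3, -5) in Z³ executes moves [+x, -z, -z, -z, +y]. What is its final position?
(2, -2, -8)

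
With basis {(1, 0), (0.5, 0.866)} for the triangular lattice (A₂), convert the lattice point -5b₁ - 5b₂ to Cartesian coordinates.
(-7.5, -4.33)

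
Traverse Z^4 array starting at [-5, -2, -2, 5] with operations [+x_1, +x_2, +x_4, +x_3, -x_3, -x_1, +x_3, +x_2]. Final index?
(-5, 0, -1, 6)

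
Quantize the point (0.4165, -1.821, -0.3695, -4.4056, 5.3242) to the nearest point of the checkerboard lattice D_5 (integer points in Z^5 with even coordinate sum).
(1, -2, 0, -4, 5)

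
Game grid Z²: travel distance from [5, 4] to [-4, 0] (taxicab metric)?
13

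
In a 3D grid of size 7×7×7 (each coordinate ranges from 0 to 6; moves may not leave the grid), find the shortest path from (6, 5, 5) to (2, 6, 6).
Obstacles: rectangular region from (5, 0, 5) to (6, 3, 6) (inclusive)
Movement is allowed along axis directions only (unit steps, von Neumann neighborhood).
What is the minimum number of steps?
6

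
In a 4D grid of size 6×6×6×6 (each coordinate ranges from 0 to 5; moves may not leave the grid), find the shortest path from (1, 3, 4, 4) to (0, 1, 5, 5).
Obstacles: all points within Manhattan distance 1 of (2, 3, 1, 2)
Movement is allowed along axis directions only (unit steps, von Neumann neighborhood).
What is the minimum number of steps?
5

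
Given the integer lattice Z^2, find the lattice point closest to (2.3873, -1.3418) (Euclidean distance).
(2, -1)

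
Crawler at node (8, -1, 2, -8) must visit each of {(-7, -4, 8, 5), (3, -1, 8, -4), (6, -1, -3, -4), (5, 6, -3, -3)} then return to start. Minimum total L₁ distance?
98
(one optimal route: (8, -1, 2, -8) → (3, -1, 8, -4) → (-7, -4, 8, 5) → (5, 6, -3, -3) → (6, -1, -3, -4) → (8, -1, 2, -8))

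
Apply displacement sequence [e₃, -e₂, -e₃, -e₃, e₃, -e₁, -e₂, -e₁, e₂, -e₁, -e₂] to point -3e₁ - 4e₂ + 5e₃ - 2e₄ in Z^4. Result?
(-6, -6, 5, -2)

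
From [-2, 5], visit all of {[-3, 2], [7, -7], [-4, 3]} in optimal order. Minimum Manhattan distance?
25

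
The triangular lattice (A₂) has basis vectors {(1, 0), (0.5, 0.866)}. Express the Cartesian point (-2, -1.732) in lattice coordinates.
-b₁ - 2b₂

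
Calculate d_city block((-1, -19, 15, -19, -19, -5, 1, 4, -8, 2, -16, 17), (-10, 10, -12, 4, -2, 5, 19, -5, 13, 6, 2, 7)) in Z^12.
195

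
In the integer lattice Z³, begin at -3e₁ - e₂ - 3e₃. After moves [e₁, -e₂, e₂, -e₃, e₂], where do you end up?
(-2, 0, -4)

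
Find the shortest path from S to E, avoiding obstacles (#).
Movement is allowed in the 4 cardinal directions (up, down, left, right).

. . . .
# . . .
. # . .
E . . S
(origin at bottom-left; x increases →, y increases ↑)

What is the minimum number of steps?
3
(one shortest path: (3, 0) → (2, 0) → (1, 0) → (0, 0))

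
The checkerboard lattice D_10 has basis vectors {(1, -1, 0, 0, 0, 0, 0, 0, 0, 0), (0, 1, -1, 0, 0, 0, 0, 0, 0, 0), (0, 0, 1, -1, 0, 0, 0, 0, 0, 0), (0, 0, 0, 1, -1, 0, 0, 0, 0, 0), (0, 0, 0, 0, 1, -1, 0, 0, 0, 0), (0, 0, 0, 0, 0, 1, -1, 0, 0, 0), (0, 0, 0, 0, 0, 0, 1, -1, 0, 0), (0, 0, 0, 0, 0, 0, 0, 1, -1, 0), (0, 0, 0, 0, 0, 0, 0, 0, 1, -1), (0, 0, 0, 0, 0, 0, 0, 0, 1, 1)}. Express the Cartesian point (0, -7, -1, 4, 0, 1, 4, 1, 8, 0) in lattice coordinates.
-7b₂ - 8b₃ - 4b₄ - 4b₅ - 3b₆ + b₇ + 2b₈ + 5b₉ + 5b₁₀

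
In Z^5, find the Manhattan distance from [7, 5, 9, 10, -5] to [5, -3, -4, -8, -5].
41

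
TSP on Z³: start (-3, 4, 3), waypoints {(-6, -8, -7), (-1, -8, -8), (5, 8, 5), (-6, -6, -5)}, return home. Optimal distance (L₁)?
80
(one optimal route: (-3, 4, 3) → (5, 8, 5) → (-1, -8, -8) → (-6, -8, -7) → (-6, -6, -5) → (-3, 4, 3))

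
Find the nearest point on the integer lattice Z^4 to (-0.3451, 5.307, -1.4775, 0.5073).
(0, 5, -1, 1)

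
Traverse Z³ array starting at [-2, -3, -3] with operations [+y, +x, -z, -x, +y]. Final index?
(-2, -1, -4)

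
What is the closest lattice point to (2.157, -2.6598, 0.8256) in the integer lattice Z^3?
(2, -3, 1)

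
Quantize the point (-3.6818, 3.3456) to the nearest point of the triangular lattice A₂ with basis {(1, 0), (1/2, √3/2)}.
(-4, 3.464)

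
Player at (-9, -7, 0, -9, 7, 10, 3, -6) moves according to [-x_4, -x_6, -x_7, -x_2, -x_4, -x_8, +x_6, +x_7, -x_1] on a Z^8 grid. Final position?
(-10, -8, 0, -11, 7, 10, 3, -7)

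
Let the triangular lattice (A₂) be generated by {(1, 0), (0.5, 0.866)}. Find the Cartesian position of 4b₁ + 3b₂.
(5.5, 2.598)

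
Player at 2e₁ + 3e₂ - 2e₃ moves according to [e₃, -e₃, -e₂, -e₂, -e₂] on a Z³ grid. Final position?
(2, 0, -2)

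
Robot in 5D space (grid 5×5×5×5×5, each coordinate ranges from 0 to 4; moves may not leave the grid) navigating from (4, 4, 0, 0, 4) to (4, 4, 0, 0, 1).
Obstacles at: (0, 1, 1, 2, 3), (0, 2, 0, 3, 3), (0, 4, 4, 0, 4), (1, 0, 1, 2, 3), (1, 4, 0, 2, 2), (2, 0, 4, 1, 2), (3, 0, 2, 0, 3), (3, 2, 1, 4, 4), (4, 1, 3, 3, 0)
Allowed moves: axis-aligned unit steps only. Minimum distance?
3
(one shortest path: (4, 4, 0, 0, 4) → (4, 4, 0, 0, 3) → (4, 4, 0, 0, 2) → (4, 4, 0, 0, 1))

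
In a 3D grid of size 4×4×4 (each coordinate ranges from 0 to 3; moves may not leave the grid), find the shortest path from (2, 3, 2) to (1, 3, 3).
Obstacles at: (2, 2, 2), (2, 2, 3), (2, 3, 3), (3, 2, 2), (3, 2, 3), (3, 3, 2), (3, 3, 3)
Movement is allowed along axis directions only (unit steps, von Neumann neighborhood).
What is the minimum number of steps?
2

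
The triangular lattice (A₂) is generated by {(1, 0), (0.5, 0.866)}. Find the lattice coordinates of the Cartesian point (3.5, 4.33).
b₁ + 5b₂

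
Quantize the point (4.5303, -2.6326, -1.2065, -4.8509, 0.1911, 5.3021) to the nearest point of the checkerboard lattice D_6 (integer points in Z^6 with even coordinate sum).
(4, -3, -1, -5, 0, 5)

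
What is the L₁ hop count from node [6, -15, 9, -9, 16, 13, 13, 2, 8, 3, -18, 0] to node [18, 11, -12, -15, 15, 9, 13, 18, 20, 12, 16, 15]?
156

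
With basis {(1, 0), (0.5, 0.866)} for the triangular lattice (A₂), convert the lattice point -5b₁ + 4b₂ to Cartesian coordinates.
(-3, 3.464)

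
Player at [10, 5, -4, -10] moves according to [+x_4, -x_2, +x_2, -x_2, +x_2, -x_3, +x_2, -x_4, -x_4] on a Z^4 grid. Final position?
(10, 6, -5, -11)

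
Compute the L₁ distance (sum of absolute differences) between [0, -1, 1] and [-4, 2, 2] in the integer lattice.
8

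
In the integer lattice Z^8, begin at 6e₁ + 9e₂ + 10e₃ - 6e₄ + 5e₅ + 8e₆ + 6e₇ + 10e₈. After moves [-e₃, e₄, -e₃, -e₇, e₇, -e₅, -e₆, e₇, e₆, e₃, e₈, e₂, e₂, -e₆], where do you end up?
(6, 11, 9, -5, 4, 7, 7, 11)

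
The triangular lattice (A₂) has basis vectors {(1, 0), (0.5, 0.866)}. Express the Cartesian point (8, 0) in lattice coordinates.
8b₁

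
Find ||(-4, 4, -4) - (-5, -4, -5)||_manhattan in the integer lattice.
10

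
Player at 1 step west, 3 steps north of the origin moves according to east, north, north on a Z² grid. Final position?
(0, 5)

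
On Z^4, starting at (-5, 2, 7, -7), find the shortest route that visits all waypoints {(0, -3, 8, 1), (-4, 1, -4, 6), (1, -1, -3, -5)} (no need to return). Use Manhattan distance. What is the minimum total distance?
58
(one optimal route: (-5, 2, 7, -7) → (0, -3, 8, 1) → (1, -1, -3, -5) → (-4, 1, -4, 6))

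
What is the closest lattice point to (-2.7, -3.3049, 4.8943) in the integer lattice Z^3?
(-3, -3, 5)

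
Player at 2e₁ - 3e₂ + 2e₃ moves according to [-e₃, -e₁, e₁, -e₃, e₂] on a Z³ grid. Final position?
(2, -2, 0)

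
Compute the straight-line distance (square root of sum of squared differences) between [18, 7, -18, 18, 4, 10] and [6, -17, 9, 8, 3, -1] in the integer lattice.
40.8779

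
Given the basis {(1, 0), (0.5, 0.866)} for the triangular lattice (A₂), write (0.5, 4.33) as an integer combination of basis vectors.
-2b₁ + 5b₂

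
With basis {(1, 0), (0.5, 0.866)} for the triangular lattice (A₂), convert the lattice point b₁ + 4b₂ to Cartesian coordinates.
(3, 3.464)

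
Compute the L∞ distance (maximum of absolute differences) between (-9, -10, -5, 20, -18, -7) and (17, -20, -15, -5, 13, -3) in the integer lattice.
31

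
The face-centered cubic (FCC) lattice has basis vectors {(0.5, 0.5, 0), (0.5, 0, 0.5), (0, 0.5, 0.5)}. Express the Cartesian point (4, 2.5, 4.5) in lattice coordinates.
2b₁ + 6b₂ + 3b₃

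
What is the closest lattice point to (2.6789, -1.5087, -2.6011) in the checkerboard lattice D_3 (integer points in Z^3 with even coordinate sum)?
(3, -2, -3)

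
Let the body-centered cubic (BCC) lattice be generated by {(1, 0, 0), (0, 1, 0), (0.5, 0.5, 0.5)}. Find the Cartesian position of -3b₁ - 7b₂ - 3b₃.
(-4.5, -8.5, -1.5)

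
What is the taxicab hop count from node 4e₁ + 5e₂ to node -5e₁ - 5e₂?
19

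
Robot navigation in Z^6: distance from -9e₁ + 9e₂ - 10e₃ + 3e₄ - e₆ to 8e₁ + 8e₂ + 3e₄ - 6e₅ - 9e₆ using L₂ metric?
22.1359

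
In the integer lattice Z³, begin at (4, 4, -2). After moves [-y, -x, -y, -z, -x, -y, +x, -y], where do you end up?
(3, 0, -3)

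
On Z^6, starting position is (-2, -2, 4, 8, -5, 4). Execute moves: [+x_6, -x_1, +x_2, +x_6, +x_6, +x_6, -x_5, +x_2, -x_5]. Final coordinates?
(-3, 0, 4, 8, -7, 8)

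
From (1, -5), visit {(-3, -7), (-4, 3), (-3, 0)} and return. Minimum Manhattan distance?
30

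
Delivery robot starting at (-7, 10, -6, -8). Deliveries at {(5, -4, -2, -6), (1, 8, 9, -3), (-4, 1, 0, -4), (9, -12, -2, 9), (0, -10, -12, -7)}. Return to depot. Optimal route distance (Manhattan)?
168
(one optimal route: (-7, 10, -6, -8) → (1, 8, 9, -3) → (-4, 1, 0, -4) → (5, -4, -2, -6) → (9, -12, -2, 9) → (0, -10, -12, -7) → (-7, 10, -6, -8))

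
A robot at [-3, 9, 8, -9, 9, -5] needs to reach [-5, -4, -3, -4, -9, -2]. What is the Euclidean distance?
25.5343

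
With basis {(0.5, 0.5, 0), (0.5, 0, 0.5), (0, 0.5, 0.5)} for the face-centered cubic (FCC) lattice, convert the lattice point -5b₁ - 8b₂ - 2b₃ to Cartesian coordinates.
(-6.5, -3.5, -5)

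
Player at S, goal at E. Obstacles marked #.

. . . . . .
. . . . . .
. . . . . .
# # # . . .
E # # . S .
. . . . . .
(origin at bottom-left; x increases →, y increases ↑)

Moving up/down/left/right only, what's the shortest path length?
6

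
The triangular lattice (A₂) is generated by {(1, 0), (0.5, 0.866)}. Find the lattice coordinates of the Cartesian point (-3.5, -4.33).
-b₁ - 5b₂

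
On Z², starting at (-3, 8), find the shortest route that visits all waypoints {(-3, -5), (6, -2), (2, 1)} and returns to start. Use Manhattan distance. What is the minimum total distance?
44
(one optimal route: (-3, 8) → (-3, -5) → (6, -2) → (2, 1) → (-3, 8))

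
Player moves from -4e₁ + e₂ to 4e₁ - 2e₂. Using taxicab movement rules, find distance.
11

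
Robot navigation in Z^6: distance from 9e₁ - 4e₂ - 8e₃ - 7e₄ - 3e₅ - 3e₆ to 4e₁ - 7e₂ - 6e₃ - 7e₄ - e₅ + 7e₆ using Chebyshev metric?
10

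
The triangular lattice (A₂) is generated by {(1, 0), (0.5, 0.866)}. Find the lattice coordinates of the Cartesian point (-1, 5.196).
-4b₁ + 6b₂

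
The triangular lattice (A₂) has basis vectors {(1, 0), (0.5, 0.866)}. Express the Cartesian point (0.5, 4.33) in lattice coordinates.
-2b₁ + 5b₂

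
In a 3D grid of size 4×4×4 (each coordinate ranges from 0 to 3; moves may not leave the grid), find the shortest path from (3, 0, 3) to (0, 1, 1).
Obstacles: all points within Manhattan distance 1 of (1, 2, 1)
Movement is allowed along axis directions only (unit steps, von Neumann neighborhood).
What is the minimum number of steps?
6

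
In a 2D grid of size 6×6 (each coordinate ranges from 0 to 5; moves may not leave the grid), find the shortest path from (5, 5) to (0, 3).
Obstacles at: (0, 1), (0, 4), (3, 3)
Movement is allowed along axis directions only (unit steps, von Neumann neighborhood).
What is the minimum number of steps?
7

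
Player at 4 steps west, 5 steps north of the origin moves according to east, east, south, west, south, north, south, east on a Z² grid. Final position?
(-2, 3)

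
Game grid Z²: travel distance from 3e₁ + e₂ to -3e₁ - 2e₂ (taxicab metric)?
9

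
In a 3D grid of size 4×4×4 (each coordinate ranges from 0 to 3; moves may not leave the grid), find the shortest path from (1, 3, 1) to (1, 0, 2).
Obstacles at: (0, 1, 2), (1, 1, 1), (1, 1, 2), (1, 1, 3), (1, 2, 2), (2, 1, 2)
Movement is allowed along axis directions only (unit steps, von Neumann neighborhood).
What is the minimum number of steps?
6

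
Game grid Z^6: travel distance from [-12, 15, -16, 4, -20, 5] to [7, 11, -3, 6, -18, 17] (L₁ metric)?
52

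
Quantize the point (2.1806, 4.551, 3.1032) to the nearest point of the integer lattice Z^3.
(2, 5, 3)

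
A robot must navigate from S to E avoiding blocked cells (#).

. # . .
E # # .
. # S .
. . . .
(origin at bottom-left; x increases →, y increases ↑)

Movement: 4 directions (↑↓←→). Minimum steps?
5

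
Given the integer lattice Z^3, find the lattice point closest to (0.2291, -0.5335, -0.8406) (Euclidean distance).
(0, -1, -1)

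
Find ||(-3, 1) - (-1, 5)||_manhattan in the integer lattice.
6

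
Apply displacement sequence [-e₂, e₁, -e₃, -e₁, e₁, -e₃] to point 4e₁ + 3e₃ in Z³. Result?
(5, -1, 1)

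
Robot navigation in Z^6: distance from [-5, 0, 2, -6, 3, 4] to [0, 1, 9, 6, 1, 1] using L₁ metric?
30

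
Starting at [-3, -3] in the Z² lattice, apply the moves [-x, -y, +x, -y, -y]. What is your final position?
(-3, -6)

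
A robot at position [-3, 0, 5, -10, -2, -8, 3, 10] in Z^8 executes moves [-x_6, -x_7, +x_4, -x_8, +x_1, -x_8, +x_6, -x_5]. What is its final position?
(-2, 0, 5, -9, -3, -8, 2, 8)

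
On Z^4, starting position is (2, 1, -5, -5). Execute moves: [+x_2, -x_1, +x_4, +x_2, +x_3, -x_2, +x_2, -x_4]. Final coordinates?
(1, 3, -4, -5)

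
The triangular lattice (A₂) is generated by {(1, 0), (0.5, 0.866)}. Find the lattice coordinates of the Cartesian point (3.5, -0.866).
4b₁ - b₂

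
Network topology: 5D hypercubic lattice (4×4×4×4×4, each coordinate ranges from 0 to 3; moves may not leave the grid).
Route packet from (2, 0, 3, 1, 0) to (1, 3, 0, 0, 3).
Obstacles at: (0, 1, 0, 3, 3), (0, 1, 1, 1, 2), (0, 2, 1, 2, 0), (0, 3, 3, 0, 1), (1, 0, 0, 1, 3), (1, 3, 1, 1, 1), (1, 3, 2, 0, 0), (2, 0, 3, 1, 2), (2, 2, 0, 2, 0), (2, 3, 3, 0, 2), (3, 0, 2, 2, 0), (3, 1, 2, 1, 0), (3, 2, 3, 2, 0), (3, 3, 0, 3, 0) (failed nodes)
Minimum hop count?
11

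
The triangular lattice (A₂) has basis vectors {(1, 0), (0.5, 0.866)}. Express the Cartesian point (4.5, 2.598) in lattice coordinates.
3b₁ + 3b₂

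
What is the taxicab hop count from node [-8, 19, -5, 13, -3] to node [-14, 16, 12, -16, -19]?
71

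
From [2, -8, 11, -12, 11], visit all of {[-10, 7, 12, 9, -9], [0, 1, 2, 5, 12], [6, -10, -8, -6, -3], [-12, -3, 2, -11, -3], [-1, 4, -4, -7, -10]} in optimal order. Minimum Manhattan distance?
203
(one optimal route: (2, -8, 11, -12, 11) → (0, 1, 2, 5, 12) → (-12, -3, 2, -11, -3) → (6, -10, -8, -6, -3) → (-1, 4, -4, -7, -10) → (-10, 7, 12, 9, -9))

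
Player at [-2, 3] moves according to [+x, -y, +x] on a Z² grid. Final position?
(0, 2)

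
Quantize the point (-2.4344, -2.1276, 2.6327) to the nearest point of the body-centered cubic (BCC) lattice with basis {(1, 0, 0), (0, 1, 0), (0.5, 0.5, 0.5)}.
(-2.5, -2.5, 2.5)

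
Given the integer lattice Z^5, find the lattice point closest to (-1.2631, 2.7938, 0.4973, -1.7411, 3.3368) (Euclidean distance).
(-1, 3, 0, -2, 3)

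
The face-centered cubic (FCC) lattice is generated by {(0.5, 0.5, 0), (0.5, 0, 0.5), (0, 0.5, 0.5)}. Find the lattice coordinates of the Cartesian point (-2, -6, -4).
-4b₁ - 8b₃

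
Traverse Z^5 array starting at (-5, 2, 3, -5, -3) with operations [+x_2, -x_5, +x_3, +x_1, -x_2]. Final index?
(-4, 2, 4, -5, -4)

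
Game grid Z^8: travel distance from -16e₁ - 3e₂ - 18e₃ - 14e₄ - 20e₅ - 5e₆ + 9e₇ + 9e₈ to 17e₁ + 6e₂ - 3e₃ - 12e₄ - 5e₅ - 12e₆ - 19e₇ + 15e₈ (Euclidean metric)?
49.93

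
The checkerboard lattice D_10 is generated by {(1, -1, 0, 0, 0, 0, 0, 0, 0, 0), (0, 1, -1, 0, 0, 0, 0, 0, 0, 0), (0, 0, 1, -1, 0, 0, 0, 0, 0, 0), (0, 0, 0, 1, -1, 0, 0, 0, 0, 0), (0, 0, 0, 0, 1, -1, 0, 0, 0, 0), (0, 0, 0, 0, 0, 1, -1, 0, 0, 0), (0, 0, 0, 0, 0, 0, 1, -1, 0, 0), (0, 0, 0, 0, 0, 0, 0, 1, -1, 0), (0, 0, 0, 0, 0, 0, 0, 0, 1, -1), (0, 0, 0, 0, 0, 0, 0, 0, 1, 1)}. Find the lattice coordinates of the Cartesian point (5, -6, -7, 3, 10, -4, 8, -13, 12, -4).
5b₁ - b₂ - 8b₃ - 5b₄ + 5b₅ + b₆ + 9b₇ - 4b₈ + 6b₉ + 2b₁₀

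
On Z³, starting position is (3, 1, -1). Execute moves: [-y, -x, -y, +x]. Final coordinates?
(3, -1, -1)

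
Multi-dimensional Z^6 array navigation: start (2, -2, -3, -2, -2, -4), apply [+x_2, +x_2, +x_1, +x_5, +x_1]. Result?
(4, 0, -3, -2, -1, -4)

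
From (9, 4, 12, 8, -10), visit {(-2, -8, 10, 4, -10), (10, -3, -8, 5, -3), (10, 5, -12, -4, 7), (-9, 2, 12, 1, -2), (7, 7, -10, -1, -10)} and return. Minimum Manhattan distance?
202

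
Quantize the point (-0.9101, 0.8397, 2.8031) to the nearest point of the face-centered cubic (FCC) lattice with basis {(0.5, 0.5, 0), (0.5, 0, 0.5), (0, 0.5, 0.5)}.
(-1, 1, 3)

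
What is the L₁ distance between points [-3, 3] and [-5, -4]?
9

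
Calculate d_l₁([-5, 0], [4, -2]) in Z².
11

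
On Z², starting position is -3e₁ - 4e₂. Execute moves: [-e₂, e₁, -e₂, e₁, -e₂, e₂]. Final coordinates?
(-1, -6)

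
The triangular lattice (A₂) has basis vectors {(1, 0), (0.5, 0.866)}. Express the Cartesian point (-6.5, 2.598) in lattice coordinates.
-8b₁ + 3b₂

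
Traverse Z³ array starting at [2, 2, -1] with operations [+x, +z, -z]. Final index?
(3, 2, -1)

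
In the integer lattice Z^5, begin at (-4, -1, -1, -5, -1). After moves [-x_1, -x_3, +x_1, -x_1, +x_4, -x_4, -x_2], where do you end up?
(-5, -2, -2, -5, -1)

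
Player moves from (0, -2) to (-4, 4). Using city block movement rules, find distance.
10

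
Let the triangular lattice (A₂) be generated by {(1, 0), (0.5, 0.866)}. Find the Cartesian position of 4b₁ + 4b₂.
(6, 3.464)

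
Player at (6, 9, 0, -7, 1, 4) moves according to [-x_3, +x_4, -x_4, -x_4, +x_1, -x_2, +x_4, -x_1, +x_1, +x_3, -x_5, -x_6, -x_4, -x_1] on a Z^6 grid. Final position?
(6, 8, 0, -8, 0, 3)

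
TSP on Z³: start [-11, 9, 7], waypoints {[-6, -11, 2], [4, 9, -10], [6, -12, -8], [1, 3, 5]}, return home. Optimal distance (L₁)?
122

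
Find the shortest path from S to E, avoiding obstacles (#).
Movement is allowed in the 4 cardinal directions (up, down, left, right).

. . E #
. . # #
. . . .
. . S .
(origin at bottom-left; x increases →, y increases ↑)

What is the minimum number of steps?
5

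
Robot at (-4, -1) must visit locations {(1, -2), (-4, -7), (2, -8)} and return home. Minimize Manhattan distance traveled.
26
(one optimal route: (-4, -1) → (1, -2) → (2, -8) → (-4, -7) → (-4, -1))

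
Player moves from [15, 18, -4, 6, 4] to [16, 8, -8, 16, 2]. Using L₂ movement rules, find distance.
14.8661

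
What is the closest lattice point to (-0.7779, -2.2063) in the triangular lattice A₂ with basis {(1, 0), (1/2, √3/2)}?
(-0.5, -2.598)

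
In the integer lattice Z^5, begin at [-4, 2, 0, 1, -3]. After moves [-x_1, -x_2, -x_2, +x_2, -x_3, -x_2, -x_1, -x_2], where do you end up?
(-6, -1, -1, 1, -3)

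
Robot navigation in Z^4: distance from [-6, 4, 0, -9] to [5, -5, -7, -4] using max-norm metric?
11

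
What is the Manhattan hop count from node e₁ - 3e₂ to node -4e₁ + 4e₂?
12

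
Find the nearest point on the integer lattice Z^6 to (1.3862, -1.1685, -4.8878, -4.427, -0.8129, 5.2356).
(1, -1, -5, -4, -1, 5)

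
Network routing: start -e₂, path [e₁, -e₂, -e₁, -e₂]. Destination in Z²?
(0, -3)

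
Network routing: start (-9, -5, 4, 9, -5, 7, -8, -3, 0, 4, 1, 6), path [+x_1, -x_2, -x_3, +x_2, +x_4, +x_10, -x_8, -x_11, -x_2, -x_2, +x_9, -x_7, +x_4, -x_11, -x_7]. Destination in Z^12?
(-8, -7, 3, 11, -5, 7, -10, -4, 1, 5, -1, 6)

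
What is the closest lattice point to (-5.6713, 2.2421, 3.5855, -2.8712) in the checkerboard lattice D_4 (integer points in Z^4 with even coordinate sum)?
(-6, 2, 3, -3)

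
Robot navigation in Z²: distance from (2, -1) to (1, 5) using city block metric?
7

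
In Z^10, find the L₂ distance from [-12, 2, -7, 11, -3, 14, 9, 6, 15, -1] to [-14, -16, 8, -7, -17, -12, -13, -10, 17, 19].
53.7866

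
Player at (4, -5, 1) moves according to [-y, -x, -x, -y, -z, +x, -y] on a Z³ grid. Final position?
(3, -8, 0)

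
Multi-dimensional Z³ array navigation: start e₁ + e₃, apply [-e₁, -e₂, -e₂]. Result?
(0, -2, 1)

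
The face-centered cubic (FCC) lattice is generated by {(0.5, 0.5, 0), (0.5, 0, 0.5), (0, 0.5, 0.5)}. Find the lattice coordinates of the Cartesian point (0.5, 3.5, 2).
2b₁ - b₂ + 5b₃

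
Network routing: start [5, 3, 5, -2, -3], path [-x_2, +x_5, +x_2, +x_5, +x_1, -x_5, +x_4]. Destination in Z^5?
(6, 3, 5, -1, -2)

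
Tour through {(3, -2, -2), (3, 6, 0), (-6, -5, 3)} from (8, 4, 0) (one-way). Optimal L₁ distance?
34
(one optimal route: (8, 4, 0) → (3, 6, 0) → (3, -2, -2) → (-6, -5, 3))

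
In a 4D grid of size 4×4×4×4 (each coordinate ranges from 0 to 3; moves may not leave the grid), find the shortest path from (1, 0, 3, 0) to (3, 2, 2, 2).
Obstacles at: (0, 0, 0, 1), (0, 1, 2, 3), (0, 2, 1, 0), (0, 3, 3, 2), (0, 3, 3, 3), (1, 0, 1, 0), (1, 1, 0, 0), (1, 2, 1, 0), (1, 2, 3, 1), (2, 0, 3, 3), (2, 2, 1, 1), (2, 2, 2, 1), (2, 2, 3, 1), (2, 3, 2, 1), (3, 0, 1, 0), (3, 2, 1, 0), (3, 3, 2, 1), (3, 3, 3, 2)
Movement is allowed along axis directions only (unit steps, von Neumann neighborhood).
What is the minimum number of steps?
7
(one shortest path: (1, 0, 3, 0) → (2, 0, 3, 0) → (3, 0, 3, 0) → (3, 1, 3, 0) → (3, 2, 3, 0) → (3, 2, 2, 0) → (3, 2, 2, 1) → (3, 2, 2, 2))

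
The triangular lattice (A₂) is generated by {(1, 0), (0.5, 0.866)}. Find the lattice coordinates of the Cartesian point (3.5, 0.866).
3b₁ + b₂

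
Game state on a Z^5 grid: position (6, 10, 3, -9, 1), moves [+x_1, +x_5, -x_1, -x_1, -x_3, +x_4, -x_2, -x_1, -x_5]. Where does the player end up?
(4, 9, 2, -8, 1)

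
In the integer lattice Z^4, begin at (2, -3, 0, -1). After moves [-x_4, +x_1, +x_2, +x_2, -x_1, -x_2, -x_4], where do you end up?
(2, -2, 0, -3)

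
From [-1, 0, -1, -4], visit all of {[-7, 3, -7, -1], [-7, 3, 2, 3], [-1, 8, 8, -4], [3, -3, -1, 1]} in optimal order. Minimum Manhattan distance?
73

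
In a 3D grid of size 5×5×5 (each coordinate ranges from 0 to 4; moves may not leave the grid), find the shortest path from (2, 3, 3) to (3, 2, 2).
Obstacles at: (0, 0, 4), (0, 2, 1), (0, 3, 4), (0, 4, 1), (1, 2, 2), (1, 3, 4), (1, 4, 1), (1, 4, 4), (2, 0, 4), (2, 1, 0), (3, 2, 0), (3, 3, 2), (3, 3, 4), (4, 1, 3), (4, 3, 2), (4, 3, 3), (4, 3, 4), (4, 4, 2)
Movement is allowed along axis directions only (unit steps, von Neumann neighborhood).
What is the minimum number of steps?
3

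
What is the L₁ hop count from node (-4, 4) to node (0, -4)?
12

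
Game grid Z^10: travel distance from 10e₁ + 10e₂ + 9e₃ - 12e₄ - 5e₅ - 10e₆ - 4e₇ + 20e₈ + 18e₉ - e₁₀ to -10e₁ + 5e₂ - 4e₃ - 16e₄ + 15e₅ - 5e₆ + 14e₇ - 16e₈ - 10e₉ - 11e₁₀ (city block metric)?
159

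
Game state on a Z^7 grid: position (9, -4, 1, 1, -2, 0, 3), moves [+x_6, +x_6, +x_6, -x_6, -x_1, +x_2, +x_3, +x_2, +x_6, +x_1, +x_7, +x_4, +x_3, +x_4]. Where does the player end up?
(9, -2, 3, 3, -2, 3, 4)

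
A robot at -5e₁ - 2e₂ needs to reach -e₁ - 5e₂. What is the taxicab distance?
7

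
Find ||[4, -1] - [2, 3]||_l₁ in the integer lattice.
6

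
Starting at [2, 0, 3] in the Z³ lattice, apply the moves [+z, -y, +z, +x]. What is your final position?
(3, -1, 5)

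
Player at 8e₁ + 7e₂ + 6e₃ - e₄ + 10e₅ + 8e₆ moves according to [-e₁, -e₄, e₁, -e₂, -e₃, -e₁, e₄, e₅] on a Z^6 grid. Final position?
(7, 6, 5, -1, 11, 8)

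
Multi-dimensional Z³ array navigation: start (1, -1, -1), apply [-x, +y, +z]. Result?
(0, 0, 0)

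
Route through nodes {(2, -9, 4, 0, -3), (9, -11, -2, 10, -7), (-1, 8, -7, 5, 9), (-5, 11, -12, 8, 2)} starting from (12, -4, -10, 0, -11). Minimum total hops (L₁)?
131
(one optimal route: (12, -4, -10, 0, -11) → (9, -11, -2, 10, -7) → (2, -9, 4, 0, -3) → (-1, 8, -7, 5, 9) → (-5, 11, -12, 8, 2))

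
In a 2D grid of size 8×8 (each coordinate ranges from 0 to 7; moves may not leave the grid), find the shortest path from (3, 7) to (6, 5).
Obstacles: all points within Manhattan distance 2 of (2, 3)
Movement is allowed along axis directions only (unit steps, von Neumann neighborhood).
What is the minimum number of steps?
5
(one shortest path: (3, 7) → (4, 7) → (5, 7) → (6, 7) → (6, 6) → (6, 5))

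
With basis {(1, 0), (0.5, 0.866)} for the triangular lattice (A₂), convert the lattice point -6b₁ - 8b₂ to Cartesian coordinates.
(-10, -6.928)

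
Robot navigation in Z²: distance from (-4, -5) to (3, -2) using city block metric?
10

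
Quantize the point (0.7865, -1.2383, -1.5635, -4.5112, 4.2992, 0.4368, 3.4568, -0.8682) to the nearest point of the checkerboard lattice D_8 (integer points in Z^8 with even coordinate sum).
(1, -1, -2, -4, 4, 0, 3, -1)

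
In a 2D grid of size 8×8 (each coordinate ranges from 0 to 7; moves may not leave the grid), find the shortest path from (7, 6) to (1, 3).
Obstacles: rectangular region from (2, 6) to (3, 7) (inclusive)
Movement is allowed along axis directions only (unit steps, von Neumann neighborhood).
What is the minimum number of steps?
9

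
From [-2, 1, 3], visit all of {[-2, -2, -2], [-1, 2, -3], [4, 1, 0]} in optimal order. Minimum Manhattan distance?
23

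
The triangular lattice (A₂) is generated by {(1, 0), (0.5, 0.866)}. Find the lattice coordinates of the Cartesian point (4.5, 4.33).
2b₁ + 5b₂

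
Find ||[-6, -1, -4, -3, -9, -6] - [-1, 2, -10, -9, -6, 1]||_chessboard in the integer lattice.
7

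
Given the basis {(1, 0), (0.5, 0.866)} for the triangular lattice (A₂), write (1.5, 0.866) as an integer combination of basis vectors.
b₁ + b₂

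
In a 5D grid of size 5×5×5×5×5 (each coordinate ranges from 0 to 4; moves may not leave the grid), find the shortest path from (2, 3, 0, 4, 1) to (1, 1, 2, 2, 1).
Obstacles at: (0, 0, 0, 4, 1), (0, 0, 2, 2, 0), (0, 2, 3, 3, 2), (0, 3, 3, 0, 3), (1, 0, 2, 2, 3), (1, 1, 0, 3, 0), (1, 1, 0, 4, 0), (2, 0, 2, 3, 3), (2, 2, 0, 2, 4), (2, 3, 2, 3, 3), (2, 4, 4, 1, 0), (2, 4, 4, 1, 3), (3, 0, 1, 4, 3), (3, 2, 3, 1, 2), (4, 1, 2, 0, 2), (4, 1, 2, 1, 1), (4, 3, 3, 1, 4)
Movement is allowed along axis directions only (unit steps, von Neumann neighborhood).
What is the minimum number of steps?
7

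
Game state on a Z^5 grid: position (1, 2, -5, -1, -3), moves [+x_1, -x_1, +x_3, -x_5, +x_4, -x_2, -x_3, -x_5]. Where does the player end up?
(1, 1, -5, 0, -5)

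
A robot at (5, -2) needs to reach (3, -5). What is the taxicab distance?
5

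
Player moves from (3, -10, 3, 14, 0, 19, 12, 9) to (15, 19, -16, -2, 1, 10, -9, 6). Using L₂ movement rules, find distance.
46.1952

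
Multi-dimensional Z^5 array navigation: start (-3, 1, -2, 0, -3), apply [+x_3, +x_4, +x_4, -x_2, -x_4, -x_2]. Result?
(-3, -1, -1, 1, -3)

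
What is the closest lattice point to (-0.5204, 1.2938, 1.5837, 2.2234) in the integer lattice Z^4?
(-1, 1, 2, 2)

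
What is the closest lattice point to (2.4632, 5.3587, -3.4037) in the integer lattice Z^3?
(2, 5, -3)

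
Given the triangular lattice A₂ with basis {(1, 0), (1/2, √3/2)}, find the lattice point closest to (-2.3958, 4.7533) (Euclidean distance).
(-2.5, 4.33)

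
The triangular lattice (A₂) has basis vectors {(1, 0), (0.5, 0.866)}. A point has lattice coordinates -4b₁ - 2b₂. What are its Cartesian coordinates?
(-5, -1.732)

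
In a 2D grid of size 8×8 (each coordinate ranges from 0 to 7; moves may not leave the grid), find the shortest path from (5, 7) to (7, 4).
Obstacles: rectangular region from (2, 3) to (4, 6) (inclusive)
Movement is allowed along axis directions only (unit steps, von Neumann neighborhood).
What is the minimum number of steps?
5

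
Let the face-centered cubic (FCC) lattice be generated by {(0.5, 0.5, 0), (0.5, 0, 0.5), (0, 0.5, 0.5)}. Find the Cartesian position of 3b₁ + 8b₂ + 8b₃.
(5.5, 5.5, 8)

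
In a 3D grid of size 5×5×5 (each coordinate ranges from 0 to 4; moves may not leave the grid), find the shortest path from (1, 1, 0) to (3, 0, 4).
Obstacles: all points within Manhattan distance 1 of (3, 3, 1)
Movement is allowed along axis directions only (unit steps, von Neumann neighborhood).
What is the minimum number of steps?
7
(one shortest path: (1, 1, 0) → (2, 1, 0) → (3, 1, 0) → (3, 0, 0) → (3, 0, 1) → (3, 0, 2) → (3, 0, 3) → (3, 0, 4))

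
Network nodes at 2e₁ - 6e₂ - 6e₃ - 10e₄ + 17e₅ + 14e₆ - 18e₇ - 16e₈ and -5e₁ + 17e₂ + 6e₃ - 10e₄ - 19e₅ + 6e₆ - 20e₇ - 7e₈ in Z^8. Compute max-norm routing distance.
36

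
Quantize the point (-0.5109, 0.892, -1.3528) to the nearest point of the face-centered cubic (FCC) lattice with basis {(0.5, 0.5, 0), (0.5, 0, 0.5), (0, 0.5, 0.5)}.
(-0.5, 1, -1.5)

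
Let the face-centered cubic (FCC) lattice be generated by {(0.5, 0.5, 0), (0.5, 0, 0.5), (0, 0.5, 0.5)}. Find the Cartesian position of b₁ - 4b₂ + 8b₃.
(-1.5, 4.5, 2)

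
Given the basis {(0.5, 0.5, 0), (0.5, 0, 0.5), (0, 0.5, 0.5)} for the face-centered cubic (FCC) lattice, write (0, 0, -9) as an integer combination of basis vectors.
9b₁ - 9b₂ - 9b₃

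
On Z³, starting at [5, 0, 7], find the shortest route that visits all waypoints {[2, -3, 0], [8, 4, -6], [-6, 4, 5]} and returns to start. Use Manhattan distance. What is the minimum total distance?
74
(one optimal route: (5, 0, 7) → (2, -3, 0) → (8, 4, -6) → (-6, 4, 5) → (5, 0, 7))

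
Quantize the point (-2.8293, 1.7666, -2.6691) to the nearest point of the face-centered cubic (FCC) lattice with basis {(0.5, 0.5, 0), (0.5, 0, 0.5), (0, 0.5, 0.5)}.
(-3, 1.5, -2.5)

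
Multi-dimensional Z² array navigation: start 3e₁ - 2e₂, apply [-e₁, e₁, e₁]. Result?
(4, -2)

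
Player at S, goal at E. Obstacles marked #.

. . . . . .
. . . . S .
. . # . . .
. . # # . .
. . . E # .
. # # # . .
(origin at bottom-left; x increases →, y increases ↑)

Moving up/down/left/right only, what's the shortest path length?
8
(one shortest path: (4, 4) → (3, 4) → (2, 4) → (1, 4) → (1, 3) → (1, 2) → (1, 1) → (2, 1) → (3, 1))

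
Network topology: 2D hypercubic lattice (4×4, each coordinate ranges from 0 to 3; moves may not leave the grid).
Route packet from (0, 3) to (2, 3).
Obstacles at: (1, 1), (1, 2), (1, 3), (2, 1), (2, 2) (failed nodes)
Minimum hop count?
10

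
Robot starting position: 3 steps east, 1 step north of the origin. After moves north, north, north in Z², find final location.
(3, 4)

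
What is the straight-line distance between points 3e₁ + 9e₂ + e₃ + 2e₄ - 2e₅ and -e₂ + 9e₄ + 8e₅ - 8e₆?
17.9722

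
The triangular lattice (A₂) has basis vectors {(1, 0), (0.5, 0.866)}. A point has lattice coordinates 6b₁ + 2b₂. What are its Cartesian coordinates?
(7, 1.732)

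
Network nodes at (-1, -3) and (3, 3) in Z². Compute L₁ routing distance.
10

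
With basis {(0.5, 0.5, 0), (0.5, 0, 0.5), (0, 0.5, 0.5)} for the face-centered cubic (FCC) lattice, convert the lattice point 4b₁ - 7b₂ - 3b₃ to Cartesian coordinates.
(-1.5, 0.5, -5)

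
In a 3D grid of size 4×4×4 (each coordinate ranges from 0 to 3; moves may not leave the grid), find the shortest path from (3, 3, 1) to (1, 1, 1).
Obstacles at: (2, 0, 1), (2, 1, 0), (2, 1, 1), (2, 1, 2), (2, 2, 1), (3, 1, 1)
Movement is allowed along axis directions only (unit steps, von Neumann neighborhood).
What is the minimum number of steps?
4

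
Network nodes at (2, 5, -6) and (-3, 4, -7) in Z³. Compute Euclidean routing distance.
5.19615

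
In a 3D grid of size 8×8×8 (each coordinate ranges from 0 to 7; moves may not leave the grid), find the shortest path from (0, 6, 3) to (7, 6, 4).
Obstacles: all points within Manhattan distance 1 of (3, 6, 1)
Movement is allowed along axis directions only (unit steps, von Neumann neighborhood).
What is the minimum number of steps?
8
(one shortest path: (0, 6, 3) → (1, 6, 3) → (2, 6, 3) → (3, 6, 3) → (4, 6, 3) → (5, 6, 3) → (6, 6, 3) → (7, 6, 3) → (7, 6, 4))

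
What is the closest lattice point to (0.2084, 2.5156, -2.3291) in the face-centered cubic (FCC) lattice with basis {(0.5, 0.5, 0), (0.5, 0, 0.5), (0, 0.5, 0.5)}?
(0, 2.5, -2.5)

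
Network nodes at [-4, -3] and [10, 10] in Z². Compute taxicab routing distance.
27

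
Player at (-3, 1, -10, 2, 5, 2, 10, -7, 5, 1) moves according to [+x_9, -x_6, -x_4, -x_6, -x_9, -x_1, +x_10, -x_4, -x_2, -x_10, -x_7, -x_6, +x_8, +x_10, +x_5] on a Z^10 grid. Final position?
(-4, 0, -10, 0, 6, -1, 9, -6, 5, 2)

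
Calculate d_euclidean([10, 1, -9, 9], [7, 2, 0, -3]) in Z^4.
15.3297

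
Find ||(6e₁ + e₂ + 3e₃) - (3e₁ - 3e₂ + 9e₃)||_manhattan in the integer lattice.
13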